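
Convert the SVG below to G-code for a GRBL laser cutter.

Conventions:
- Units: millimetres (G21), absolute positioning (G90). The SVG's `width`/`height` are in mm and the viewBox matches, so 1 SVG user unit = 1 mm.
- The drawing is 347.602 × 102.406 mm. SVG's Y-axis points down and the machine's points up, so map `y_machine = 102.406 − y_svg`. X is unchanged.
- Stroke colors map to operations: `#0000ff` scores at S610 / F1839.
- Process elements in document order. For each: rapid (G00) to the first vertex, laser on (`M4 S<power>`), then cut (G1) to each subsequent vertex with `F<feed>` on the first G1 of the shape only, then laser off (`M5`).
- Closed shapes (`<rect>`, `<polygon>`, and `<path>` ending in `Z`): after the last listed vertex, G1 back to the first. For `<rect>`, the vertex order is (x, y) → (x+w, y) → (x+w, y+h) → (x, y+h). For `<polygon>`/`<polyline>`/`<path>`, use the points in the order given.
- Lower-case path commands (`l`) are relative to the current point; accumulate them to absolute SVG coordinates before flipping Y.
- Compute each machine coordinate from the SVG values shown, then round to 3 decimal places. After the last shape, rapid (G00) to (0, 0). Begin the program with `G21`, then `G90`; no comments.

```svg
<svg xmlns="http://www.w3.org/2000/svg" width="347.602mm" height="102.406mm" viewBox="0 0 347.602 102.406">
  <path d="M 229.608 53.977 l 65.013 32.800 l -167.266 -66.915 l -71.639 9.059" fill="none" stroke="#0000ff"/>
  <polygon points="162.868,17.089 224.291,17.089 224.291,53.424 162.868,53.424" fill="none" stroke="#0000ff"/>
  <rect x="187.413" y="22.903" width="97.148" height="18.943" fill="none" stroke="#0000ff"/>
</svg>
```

Since the viewBox matches the mm dimensions, user units are millimetres directly. The only transform is the Y-flip y_m = 102.406 − y_svg.

Shape 1 is a open polyline drawn with `<path>`. Its stroke #0000ff means score at S610, F1839. After flipping Y the toolpath is (229.608,48.429) → (294.621,15.629) → (127.355,82.544) → (55.716,73.485).

Shape 2 is a rectangle drawn with `<polygon>`. Its stroke #0000ff means score at S610, F1839. After flipping Y the toolpath is (162.868,85.317) → (224.291,85.317) → (224.291,48.982) → (162.868,48.982) → (162.868,85.317), returning to the start.

Shape 3 is a rectangle drawn with `<rect>`. Its stroke #0000ff means score at S610, F1839. After flipping Y the toolpath is (187.413,79.503) → (284.561,79.503) → (284.561,60.560) → (187.413,60.560) → (187.413,79.503), returning to the start.

G21
G90
G00 X229.608 Y48.429
M4 S610
G1 X294.621 Y15.629 F1839
G1 X127.355 Y82.544
G1 X55.716 Y73.485
M5
G00 X162.868 Y85.317
M4 S610
G1 X224.291 Y85.317 F1839
G1 X224.291 Y48.982
G1 X162.868 Y48.982
G1 X162.868 Y85.317
M5
G00 X187.413 Y79.503
M4 S610
G1 X284.561 Y79.503 F1839
G1 X284.561 Y60.560
G1 X187.413 Y60.560
G1 X187.413 Y79.503
M5
G00 X0.000 Y0.000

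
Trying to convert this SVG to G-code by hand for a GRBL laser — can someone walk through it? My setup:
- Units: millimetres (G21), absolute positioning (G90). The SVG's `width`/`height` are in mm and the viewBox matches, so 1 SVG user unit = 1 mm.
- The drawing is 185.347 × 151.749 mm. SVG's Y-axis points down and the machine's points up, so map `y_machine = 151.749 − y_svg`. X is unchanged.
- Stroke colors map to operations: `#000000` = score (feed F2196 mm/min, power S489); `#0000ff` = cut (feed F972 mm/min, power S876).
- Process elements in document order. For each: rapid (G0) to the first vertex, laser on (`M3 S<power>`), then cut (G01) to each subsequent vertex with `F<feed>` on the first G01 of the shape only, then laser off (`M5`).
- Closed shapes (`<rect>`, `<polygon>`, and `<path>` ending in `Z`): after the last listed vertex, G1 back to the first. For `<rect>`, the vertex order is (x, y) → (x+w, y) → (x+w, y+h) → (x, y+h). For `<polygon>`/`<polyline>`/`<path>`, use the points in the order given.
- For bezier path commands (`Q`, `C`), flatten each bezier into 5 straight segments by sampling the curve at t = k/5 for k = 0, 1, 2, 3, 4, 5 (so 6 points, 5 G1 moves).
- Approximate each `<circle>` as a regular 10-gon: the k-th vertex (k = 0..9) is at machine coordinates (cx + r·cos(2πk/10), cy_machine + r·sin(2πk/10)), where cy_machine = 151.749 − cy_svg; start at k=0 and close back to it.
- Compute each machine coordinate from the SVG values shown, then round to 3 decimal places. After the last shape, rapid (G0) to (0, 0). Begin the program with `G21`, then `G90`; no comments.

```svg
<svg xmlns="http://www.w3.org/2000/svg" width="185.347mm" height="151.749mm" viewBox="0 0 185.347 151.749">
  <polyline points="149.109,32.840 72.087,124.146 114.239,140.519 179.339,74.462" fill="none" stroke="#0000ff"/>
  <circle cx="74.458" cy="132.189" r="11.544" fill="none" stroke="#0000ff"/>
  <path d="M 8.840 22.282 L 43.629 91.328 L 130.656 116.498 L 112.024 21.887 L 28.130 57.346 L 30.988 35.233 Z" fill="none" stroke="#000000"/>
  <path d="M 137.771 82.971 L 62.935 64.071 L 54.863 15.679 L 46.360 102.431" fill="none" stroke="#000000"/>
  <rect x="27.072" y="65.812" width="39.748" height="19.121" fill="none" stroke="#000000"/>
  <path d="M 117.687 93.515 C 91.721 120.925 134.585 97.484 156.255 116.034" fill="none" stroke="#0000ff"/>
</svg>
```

G21
G90
G0 X149.109 Y118.909
M3 S876
G01 X72.087 Y27.603 F972
G01 X114.239 Y11.230
G01 X179.339 Y77.287
M5
G0 X86.002 Y19.560
M3 S876
G01 X83.797 Y26.345 F972
G01 X78.025 Y30.539
G01 X70.891 Y30.539
G01 X65.119 Y26.345
G01 X62.914 Y19.560
G01 X65.119 Y12.775
G01 X70.891 Y8.581
G01 X78.025 Y8.581
G01 X83.797 Y12.775
G01 X86.002 Y19.560
M5
G0 X8.840 Y129.467
M3 S489
G01 X43.629 Y60.421 F2196
G01 X130.656 Y35.251
G01 X112.024 Y129.862
G01 X28.130 Y94.403
G01 X30.988 Y116.516
G01 X8.840 Y129.467
M5
G0 X137.771 Y68.778
M3 S489
G01 X62.935 Y87.678 F2196
G01 X54.863 Y136.070
G01 X46.360 Y49.318
M5
G0 X27.072 Y85.937
M3 S489
G01 X66.820 Y85.937 F2196
G01 X66.820 Y66.816
G01 X27.072 Y66.816
G01 X27.072 Y85.937
M5
G0 X117.687 Y58.234
M3 S876
G01 X109.647 Y47.147 F972
G01 X113.805 Y43.809
G01 X125.839 Y43.761
G01 X141.430 Y42.549
G01 X156.255 Y35.715
M5
G0 X0.000 Y0.000

1 u = 1 mm; y_m = 151.749 − y.

[1] `<polyline>` open polyline, #0000ff→cut S876 F972: (149.109,118.909) → (72.087,27.603) → (114.239,11.230) → (179.339,77.287)

[2] `<circle>` circle, #0000ff→cut S876 F972: (86.002,19.560) → (83.797,26.345) → (78.025,30.539) → (70.891,30.539) → (65.119,26.345) → (62.914,19.560) → (65.119,12.775) → (70.891,8.581) → (78.025,8.581) → (83.797,12.775) → (86.002,19.560) (closed)

[3] `<path>` closed polygon, #000000→score S489 F2196: (8.840,129.467) → (43.629,60.421) → (130.656,35.251) → (112.024,129.862) → (28.130,94.403) → (30.988,116.516) → (8.840,129.467) (closed)

[4] `<path>` open polyline, #000000→score S489 F2196: (137.771,68.778) → (62.935,87.678) → (54.863,136.070) → (46.360,49.318)

[5] `<rect>` rectangle, #000000→score S489 F2196: (27.072,85.937) → (66.820,85.937) → (66.820,66.816) → (27.072,66.816) → (27.072,85.937) (closed)

[6] `<path>` cubic bezier, #0000ff→cut S876 F972: (117.687,58.234) → (109.647,47.147) → (113.805,43.809) → (125.839,43.761) → (141.430,42.549) → (156.255,35.715)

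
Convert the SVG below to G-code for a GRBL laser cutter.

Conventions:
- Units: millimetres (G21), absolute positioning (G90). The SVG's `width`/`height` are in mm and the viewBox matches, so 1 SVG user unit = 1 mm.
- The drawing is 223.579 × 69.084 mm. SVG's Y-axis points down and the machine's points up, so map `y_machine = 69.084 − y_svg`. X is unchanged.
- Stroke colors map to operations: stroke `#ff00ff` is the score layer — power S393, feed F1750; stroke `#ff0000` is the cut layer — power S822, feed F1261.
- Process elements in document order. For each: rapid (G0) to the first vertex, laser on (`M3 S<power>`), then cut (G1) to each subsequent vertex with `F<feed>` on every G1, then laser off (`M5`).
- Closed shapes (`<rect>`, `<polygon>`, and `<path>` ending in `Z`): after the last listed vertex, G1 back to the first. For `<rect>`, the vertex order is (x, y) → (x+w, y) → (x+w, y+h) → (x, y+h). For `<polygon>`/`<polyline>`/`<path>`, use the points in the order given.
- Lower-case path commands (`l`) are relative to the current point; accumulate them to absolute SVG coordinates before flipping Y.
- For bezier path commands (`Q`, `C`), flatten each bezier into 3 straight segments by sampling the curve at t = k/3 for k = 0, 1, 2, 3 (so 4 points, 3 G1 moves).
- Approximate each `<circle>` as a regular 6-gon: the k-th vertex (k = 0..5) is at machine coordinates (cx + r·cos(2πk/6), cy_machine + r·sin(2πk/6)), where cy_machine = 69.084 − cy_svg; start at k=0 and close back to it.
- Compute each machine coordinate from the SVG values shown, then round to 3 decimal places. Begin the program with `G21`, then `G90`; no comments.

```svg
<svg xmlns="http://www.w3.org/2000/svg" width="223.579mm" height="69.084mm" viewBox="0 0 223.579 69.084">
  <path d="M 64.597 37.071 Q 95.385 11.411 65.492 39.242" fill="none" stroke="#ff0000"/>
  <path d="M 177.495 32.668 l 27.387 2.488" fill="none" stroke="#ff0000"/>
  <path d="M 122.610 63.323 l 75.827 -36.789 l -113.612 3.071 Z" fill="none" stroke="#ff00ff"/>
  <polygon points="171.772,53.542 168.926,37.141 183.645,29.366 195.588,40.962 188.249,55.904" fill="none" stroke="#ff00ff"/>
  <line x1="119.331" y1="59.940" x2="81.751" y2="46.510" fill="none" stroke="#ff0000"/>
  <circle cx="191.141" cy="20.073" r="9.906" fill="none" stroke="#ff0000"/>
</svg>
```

G21
G90
G0 X64.597 Y32.013
M3 S822
G1 X78.380 Y43.176 F1261
G1 X78.678 Y42.453 F1261
G1 X65.492 Y29.842 F1261
M5
G0 X177.495 Y36.416
M3 S822
G1 X204.882 Y33.928 F1261
M5
G0 X122.610 Y5.761
M3 S393
G1 X198.437 Y42.550 F1750
G1 X84.825 Y39.479 F1750
G1 X122.610 Y5.761 F1750
M5
G0 X171.772 Y15.542
M3 S393
G1 X168.926 Y31.943 F1750
G1 X183.645 Y39.718 F1750
G1 X195.588 Y28.122 F1750
G1 X188.249 Y13.180 F1750
G1 X171.772 Y15.542 F1750
M5
G0 X119.331 Y9.144
M3 S822
G1 X81.751 Y22.574 F1261
M5
G0 X201.047 Y49.011
M3 S822
G1 X196.094 Y57.590 F1261
G1 X186.188 Y57.590 F1261
G1 X181.235 Y49.011 F1261
G1 X186.188 Y40.432 F1261
G1 X196.094 Y40.432 F1261
G1 X201.047 Y49.011 F1261
M5

viewBox `0 0 223.579 69.084` with mm width/height → 1 unit = 1 mm. Flip: y_m = 69.084 − y_svg.

**Shape 1** — `<path>` quadratic bezier, stroke `#ff0000` → cut (S822, F1261). Control points (SVG): P0=(64.597,37.071), P1=(95.385,11.411), P2=(65.492,39.242); sampled at t=k/3. Machine vertices: (64.597,32.013) → (78.380,43.176) → (78.678,42.453) → (65.492,29.842). Open path.

**Shape 2** — `<path>` line segment, stroke `#ff0000` → cut (S822, F1261). Machine vertices: (177.495,36.416) → (204.882,33.928). Open path.

**Shape 3** — `<path>` closed polygon, stroke `#ff00ff` → score (S393, F1750). Machine vertices: (122.610,5.761) → (198.437,42.550) → (84.825,39.479) → (122.610,5.761). Closed: final G1 returns to the first vertex.

**Shape 4** — `<polygon>` regular polygon, stroke `#ff00ff` → score (S393, F1750). Machine vertices: (171.772,15.542) → (168.926,31.943) → (183.645,39.718) → (195.588,28.122) → (188.249,13.180) → (171.772,15.542). Closed: final G1 returns to the first vertex.

**Shape 5** — `<line>` line segment, stroke `#ff0000` → cut (S822, F1261). Machine vertices: (119.331,9.144) → (81.751,22.574). Open path.

**Shape 6** — `<circle>` circle, stroke `#ff0000` → cut (S822, F1261). Machine vertices: (201.047,49.011) → (196.094,57.590) → (186.188,57.590) → (181.235,49.011) → (186.188,40.432) → (196.094,40.432) → (201.047,49.011). Closed: final G1 returns to the first vertex.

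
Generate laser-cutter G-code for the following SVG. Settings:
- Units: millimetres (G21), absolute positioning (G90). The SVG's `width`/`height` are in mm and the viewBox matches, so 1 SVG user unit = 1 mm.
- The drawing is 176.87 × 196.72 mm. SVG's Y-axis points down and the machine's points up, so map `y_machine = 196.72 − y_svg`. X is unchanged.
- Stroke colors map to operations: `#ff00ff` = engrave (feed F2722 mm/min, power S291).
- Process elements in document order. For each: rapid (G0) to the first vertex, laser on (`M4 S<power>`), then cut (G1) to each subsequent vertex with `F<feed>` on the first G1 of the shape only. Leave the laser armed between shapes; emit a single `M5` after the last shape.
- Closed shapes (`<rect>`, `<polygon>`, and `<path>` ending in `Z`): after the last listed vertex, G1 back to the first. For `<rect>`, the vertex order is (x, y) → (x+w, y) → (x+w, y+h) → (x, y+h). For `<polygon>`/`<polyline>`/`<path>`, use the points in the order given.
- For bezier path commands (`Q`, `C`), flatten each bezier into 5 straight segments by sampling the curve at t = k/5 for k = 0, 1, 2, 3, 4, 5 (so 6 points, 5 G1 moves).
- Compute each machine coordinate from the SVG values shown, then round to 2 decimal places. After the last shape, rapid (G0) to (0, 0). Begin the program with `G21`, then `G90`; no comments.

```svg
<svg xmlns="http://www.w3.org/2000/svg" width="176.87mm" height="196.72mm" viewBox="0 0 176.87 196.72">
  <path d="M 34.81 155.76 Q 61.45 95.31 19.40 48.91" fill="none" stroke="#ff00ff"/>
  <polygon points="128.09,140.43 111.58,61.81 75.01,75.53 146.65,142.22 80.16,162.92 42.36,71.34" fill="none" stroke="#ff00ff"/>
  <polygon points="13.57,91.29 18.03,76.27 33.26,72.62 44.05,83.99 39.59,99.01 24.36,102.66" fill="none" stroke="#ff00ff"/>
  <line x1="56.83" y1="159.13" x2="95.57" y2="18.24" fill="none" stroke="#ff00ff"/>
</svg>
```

1 u = 1 mm; y_m = 196.72 − y.

[1] `<path>` quadratic bezier, #ff00ff→engrave S291 F2722: (34.81,40.96) → (42.72,64.58) → (45.13,87.07) → (42.05,108.44) → (33.47,128.69) → (19.40,147.81)

[2] `<polygon>` closed polygon, #ff00ff→engrave S291 F2722: (128.09,56.29) → (111.58,134.91) → (75.01,121.19) → (146.65,54.50) → (80.16,33.80) → (42.36,125.38) → (128.09,56.29) (closed)

[3] `<polygon>` regular polygon, #ff00ff→engrave S291 F2722: (13.57,105.43) → (18.03,120.45) → (33.26,124.10) → (44.05,112.73) → (39.59,97.71) → (24.36,94.06) → (13.57,105.43) (closed)

[4] `<line>` line segment, #ff00ff→engrave S291 F2722: (56.83,37.59) → (95.57,178.48)

G21
G90
G0 X34.81 Y40.96
M4 S291
G1 X42.72 Y64.58 F2722
G1 X45.13 Y87.07
G1 X42.05 Y108.44
G1 X33.47 Y128.69
G1 X19.40 Y147.81
G0 X128.09 Y56.29
M4 S291
G1 X111.58 Y134.91 F2722
G1 X75.01 Y121.19
G1 X146.65 Y54.50
G1 X80.16 Y33.80
G1 X42.36 Y125.38
G1 X128.09 Y56.29
G0 X13.57 Y105.43
M4 S291
G1 X18.03 Y120.45 F2722
G1 X33.26 Y124.10
G1 X44.05 Y112.73
G1 X39.59 Y97.71
G1 X24.36 Y94.06
G1 X13.57 Y105.43
G0 X56.83 Y37.59
M4 S291
G1 X95.57 Y178.48 F2722
M5
G0 X0.00 Y0.00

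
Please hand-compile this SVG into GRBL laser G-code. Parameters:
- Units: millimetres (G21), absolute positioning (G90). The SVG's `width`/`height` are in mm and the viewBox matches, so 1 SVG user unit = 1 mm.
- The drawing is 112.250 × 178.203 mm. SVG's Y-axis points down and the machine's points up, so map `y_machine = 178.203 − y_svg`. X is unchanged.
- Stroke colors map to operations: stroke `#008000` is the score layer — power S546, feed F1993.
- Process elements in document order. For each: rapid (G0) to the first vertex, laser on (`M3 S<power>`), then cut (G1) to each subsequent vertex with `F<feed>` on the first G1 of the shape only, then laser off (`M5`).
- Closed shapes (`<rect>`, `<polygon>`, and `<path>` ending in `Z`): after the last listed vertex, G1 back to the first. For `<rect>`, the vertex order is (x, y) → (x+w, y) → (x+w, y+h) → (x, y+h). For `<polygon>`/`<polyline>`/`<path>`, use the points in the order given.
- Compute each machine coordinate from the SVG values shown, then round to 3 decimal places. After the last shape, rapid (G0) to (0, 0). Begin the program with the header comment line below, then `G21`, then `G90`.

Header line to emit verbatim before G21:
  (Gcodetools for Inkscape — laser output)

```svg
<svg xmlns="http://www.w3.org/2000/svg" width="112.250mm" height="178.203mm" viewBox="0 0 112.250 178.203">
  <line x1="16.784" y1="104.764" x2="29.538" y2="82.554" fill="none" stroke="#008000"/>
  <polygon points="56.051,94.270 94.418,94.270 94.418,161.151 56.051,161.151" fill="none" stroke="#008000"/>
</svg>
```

(Gcodetools for Inkscape — laser output)
G21
G90
G0 X16.784 Y73.439
M3 S546
G1 X29.538 Y95.649 F1993
M5
G0 X56.051 Y83.933
M3 S546
G1 X94.418 Y83.933 F1993
G1 X94.418 Y17.052
G1 X56.051 Y17.052
G1 X56.051 Y83.933
M5
G0 X0.000 Y0.000

viewBox `0 0 112.250 178.203` with mm width/height → 1 unit = 1 mm. Flip: y_m = 178.203 − y_svg.

**Shape 1** — `<line>` line segment, stroke `#008000` → score (S546, F1993). Machine vertices: (16.784,73.439) → (29.538,95.649). Open path.

**Shape 2** — `<polygon>` rectangle, stroke `#008000` → score (S546, F1993). Machine vertices: (56.051,83.933) → (94.418,83.933) → (94.418,17.052) → (56.051,17.052) → (56.051,83.933). Closed: final G1 returns to the first vertex.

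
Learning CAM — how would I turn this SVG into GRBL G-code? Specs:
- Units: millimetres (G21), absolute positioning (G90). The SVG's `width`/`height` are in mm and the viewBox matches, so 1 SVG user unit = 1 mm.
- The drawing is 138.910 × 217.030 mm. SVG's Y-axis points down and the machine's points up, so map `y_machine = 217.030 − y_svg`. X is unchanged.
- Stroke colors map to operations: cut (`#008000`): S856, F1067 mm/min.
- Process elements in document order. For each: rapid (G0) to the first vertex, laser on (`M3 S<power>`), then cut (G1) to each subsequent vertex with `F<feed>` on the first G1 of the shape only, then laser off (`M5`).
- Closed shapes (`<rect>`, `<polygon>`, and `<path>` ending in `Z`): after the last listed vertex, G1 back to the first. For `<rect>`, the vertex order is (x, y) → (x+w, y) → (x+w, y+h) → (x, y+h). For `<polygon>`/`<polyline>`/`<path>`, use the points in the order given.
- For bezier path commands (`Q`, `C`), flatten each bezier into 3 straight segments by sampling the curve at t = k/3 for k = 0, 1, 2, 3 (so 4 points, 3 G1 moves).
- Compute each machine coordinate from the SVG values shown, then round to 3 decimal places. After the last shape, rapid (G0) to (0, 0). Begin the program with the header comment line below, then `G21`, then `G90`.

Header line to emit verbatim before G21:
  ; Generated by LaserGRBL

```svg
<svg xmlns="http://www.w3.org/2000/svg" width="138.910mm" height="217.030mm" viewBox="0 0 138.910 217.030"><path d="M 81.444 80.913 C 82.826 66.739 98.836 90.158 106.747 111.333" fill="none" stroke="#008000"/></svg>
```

; Generated by LaserGRBL
G21
G90
G0 X81.444 Y136.117
M3 S856
G1 X86.860 Y139.235 F1067
G1 X96.978 Y126.145
G1 X106.747 Y105.697
M5
G0 X0.000 Y0.000

viewBox `0 0 138.910 217.030` with mm width/height → 1 unit = 1 mm. Flip: y_m = 217.030 − y_svg.

**Shape 1** — `<path>` cubic bezier, stroke `#008000` → cut (S856, F1067). Control points (SVG): P0=(81.444,80.913), P1=(82.826,66.739), P2=(98.836,90.158), P3=(106.747,111.333); sampled at t=k/3. Machine vertices: (81.444,136.117) → (86.860,139.235) → (96.978,126.145) → (106.747,105.697). Open path.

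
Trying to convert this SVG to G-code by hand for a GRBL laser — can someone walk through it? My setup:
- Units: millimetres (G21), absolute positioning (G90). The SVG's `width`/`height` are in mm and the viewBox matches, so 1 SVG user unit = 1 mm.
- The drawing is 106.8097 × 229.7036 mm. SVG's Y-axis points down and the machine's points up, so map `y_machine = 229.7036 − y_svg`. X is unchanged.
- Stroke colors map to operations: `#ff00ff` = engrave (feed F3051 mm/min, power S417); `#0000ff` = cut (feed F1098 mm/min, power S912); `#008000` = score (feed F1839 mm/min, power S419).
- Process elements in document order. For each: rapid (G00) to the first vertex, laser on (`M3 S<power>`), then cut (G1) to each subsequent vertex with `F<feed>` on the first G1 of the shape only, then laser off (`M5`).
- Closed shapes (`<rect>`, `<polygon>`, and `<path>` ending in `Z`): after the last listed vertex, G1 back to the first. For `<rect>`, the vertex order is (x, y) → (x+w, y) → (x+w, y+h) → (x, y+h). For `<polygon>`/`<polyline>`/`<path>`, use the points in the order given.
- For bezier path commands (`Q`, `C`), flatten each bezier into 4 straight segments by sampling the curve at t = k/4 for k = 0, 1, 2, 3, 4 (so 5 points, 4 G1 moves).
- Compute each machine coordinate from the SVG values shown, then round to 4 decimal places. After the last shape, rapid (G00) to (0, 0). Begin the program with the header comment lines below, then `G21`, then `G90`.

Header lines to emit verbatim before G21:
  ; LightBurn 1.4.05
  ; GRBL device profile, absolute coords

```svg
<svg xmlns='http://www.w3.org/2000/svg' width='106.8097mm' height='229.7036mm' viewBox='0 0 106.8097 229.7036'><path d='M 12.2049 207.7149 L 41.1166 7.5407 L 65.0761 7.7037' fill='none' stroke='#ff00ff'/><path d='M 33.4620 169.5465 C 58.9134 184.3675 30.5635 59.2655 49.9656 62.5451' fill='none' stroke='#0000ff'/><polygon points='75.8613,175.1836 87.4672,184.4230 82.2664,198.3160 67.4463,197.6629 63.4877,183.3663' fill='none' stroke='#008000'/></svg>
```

Since the viewBox matches the mm dimensions, user units are millimetres directly. The only transform is the Y-flip y_m = 229.7036 − y_svg.

Shape 1 is a open polyline drawn with `<path>`. Its stroke #ff00ff means engrave at S417, F3051. After flipping Y the toolpath is (12.2049,21.9887) → (41.1166,222.1629) → (65.0761,221.9999).

Shape 2 is a cubic bezier drawn with `<path>`. Its stroke #0000ff means cut at S912, F1098. After flipping Y the toolpath is (33.4620,60.1571) → (44.0496,71.0847) → (43.9823,109.3298) → (42.7808,149.7389) → (49.9656,167.1585).

Shape 3 is a regular polygon drawn with `<polygon>`. Its stroke #008000 means score at S419, F1839. After flipping Y the toolpath is (75.8613,54.5200) → (87.4672,45.2806) → (82.2664,31.3876) → (67.4463,32.0407) → (63.4877,46.3373) → (75.8613,54.5200), returning to the start.

; LightBurn 1.4.05
; GRBL device profile, absolute coords
G21
G90
G00 X12.2049 Y21.9887
M3 S417
G1 X41.1166 Y222.1629 F3051
G1 X65.0761 Y221.9999
M5
G00 X33.4620 Y60.1571
M3 S912
G1 X44.0496 Y71.0847 F1098
G1 X43.9823 Y109.3298
G1 X42.7808 Y149.7389
G1 X49.9656 Y167.1585
M5
G00 X75.8613 Y54.5200
M3 S419
G1 X87.4672 Y45.2806 F1839
G1 X82.2664 Y31.3876
G1 X67.4463 Y32.0407
G1 X63.4877 Y46.3373
G1 X75.8613 Y54.5200
M5
G00 X0.0000 Y0.0000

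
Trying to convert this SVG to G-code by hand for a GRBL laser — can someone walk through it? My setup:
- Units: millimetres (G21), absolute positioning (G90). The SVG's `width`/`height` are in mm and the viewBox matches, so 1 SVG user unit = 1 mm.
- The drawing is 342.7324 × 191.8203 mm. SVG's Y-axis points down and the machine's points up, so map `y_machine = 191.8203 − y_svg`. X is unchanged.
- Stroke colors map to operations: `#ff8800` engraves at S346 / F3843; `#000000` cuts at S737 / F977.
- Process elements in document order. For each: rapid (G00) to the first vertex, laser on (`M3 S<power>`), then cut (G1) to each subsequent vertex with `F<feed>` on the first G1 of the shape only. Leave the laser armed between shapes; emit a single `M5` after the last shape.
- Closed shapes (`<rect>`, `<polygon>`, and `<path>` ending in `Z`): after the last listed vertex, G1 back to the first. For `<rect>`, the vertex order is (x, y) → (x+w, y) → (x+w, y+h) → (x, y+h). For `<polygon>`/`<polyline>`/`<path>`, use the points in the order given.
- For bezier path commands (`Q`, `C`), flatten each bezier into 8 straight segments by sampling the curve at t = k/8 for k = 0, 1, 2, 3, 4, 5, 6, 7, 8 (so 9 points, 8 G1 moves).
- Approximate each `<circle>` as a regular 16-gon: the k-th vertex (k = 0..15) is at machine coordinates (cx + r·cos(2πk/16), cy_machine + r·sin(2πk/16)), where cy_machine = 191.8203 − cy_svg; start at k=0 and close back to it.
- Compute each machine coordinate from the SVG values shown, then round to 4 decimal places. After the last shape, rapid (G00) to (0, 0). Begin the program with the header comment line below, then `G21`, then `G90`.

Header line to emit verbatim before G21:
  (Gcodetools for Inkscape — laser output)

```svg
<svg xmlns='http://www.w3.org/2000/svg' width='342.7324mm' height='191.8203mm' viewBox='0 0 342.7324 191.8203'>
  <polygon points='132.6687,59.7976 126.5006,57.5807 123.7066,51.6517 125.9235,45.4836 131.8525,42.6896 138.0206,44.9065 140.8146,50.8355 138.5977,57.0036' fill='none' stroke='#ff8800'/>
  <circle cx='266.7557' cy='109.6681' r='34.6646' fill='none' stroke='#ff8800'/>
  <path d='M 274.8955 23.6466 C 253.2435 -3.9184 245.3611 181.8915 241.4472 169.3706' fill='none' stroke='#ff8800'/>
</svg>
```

1 u = 1 mm; y_m = 191.8203 − y.

[1] `<polygon>` regular polygon, #ff8800→engrave S346 F3843: (132.6687,132.0227) → (126.5006,134.2396) → (123.7066,140.1686) → (125.9235,146.3367) → (131.8525,149.1307) → (138.0206,146.9138) → (140.8146,140.9848) → (138.5977,134.8167) → (132.6687,132.0227) (closed)

[2] `<circle>` circle, #ff8800→engrave S346 F3843: (301.4203,82.1522) → (298.7816,95.4178) → (291.2673,106.6638) → (280.0213,114.1781) → (266.7557,116.8168) → (253.4901,114.1781) → (242.2441,106.6638) → (234.7298,95.4178) → (232.0911,82.1522) → (234.7298,68.8866) → (242.2441,57.6406) → (253.4901,50.1263) → (266.7557,47.4876) → (280.0213,50.1263) → (291.2673,57.6406) → (298.7816,68.8866) → (301.4203,82.1522) (closed)

[3] `<path>` cubic bezier, #ff8800→engrave S346 F3843: (274.8955,168.1737) → (267.4023,169.3127) → (261.0852,155.2726) → (255.8292,130.8778) → (251.5196,100.9532) → (248.0414,70.3235) → (245.2799,43.8131) → (243.1201,26.2470) → (241.4472,22.4497)

(Gcodetools for Inkscape — laser output)
G21
G90
G00 X132.6687 Y132.0227
M3 S346
G1 X126.5006 Y134.2396 F3843
G1 X123.7066 Y140.1686
G1 X125.9235 Y146.3367
G1 X131.8525 Y149.1307
G1 X138.0206 Y146.9138
G1 X140.8146 Y140.9848
G1 X138.5977 Y134.8167
G1 X132.6687 Y132.0227
G00 X301.4203 Y82.1522
M3 S346
G1 X298.7816 Y95.4178 F3843
G1 X291.2673 Y106.6638
G1 X280.0213 Y114.1781
G1 X266.7557 Y116.8168
G1 X253.4901 Y114.1781
G1 X242.2441 Y106.6638
G1 X234.7298 Y95.4178
G1 X232.0911 Y82.1522
G1 X234.7298 Y68.8866
G1 X242.2441 Y57.6406
G1 X253.4901 Y50.1263
G1 X266.7557 Y47.4876
G1 X280.0213 Y50.1263
G1 X291.2673 Y57.6406
G1 X298.7816 Y68.8866
G1 X301.4203 Y82.1522
G00 X274.8955 Y168.1737
M3 S346
G1 X267.4023 Y169.3127 F3843
G1 X261.0852 Y155.2726
G1 X255.8292 Y130.8778
G1 X251.5196 Y100.9532
G1 X248.0414 Y70.3235
G1 X245.2799 Y43.8131
G1 X243.1201 Y26.2470
G1 X241.4472 Y22.4497
M5
G00 X0.0000 Y0.0000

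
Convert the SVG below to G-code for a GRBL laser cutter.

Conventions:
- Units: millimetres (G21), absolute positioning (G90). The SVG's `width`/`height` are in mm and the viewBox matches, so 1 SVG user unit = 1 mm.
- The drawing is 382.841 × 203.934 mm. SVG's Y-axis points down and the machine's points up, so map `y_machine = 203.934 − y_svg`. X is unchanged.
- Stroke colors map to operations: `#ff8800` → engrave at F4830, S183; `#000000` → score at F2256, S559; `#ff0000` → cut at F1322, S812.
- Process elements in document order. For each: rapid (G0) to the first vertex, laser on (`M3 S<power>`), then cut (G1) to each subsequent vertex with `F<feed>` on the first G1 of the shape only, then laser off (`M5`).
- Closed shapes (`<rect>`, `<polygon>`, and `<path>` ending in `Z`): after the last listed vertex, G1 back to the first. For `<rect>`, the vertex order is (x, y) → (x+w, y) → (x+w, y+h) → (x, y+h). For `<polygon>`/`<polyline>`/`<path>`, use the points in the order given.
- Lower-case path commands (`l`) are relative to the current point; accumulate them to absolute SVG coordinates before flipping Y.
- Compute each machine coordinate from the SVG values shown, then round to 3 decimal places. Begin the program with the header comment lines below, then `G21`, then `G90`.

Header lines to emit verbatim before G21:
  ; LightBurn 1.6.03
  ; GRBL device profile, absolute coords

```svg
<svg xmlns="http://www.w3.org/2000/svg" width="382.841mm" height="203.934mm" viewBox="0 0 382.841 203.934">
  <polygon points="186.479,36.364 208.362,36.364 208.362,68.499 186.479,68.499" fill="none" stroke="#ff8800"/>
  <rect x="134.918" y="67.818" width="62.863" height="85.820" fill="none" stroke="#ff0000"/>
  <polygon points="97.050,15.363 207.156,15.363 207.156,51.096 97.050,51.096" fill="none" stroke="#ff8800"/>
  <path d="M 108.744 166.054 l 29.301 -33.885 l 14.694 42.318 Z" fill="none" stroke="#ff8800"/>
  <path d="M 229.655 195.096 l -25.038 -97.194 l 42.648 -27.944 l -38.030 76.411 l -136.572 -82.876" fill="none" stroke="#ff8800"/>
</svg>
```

; LightBurn 1.6.03
; GRBL device profile, absolute coords
G21
G90
G0 X186.479 Y167.570
M3 S183
G1 X208.362 Y167.570 F4830
G1 X208.362 Y135.435
G1 X186.479 Y135.435
G1 X186.479 Y167.570
M5
G0 X134.918 Y136.116
M3 S812
G1 X197.781 Y136.116 F1322
G1 X197.781 Y50.296
G1 X134.918 Y50.296
G1 X134.918 Y136.116
M5
G0 X97.050 Y188.571
M3 S183
G1 X207.156 Y188.571 F4830
G1 X207.156 Y152.838
G1 X97.050 Y152.838
G1 X97.050 Y188.571
M5
G0 X108.744 Y37.880
M3 S183
G1 X138.045 Y71.765 F4830
G1 X152.739 Y29.447
G1 X108.744 Y37.880
M5
G0 X229.655 Y8.838
M3 S183
G1 X204.617 Y106.032 F4830
G1 X247.265 Y133.976
G1 X209.235 Y57.565
G1 X72.663 Y140.441
M5

Since the viewBox matches the mm dimensions, user units are millimetres directly. The only transform is the Y-flip y_m = 203.934 − y_svg.

Shape 1 is a rectangle drawn with `<polygon>`. Its stroke #ff8800 means engrave at S183, F4830. After flipping Y the toolpath is (186.479,167.570) → (208.362,167.570) → (208.362,135.435) → (186.479,135.435) → (186.479,167.570), returning to the start.

Shape 2 is a rectangle drawn with `<rect>`. Its stroke #ff0000 means cut at S812, F1322. After flipping Y the toolpath is (134.918,136.116) → (197.781,136.116) → (197.781,50.296) → (134.918,50.296) → (134.918,136.116), returning to the start.

Shape 3 is a rectangle drawn with `<polygon>`. Its stroke #ff8800 means engrave at S183, F4830. After flipping Y the toolpath is (97.050,188.571) → (207.156,188.571) → (207.156,152.838) → (97.050,152.838) → (97.050,188.571), returning to the start.

Shape 4 is a regular polygon drawn with `<path>`. Its stroke #ff8800 means engrave at S183, F4830. After flipping Y the toolpath is (108.744,37.880) → (138.045,71.765) → (152.739,29.447) → (108.744,37.880), returning to the start.

Shape 5 is a open polyline drawn with `<path>`. Its stroke #ff8800 means engrave at S183, F4830. After flipping Y the toolpath is (229.655,8.838) → (204.617,106.032) → (247.265,133.976) → (209.235,57.565) → (72.663,140.441).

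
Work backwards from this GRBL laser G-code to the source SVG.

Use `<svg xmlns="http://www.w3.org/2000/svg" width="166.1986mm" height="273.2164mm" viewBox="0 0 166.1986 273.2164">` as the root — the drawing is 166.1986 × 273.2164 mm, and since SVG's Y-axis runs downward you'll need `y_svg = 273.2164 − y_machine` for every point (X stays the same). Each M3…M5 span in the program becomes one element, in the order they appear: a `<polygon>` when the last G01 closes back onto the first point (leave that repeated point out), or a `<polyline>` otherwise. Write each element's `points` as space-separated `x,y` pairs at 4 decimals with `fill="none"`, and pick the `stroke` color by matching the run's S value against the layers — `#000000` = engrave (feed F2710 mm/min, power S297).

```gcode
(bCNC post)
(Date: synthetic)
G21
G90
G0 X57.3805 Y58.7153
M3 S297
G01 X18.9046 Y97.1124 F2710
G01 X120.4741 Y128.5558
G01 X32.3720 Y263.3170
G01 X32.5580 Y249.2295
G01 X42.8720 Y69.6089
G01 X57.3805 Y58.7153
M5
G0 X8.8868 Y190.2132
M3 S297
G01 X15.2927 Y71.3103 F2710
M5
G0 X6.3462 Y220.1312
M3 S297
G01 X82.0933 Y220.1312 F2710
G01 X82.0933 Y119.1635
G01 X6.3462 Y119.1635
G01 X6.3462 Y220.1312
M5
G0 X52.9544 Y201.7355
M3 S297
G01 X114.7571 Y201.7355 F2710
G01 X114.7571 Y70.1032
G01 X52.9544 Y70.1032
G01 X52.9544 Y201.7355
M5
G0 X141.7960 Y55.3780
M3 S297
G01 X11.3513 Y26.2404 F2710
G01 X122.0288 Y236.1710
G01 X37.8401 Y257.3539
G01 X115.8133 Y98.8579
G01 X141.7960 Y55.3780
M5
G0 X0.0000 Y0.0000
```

<svg xmlns="http://www.w3.org/2000/svg" width="166.1986mm" height="273.2164mm" viewBox="0 0 166.1986 273.2164">
  <polygon points="57.3805,214.5011 18.9046,176.1040 120.4741,144.6606 32.3720,9.8994 32.5580,23.9869 42.8720,203.6075" fill="none" stroke="#000000"/>
  <polyline points="8.8868,83.0032 15.2927,201.9061" fill="none" stroke="#000000"/>
  <polygon points="6.3462,53.0852 82.0933,53.0852 82.0933,154.0529 6.3462,154.0529" fill="none" stroke="#000000"/>
  <polygon points="52.9544,71.4809 114.7571,71.4809 114.7571,203.1132 52.9544,203.1132" fill="none" stroke="#000000"/>
  <polygon points="141.7960,217.8384 11.3513,246.9760 122.0288,37.0454 37.8401,15.8625 115.8133,174.3585" fill="none" stroke="#000000"/>
</svg>

Machine Y-up, SVG Y-down with viewBox height 273.2164, so y_svg = 273.2164 − y_machine; X carries over. Every run uses S297, so all elements get stroke `#000000` (engrave).

Run 1: The run returns to its start, so emit a `<polygon>` with points (Y-flipped): 57.3805,214.5011 18.9046,176.1040 120.4741,144.6606 32.3720,9.8994 32.5580,23.9869 42.8720,203.6075.

Run 2: The run is open, so emit a `<polyline>` with points (Y-flipped): 8.8868,83.0032 15.2927,201.9061.

Run 3: The run returns to its start, so emit a `<polygon>` with points (Y-flipped): 6.3462,53.0852 82.0933,53.0852 82.0933,154.0529 6.3462,154.0529.

Run 4: The run returns to its start, so emit a `<polygon>` with points (Y-flipped): 52.9544,71.4809 114.7571,71.4809 114.7571,203.1132 52.9544,203.1132.

Run 5: The run returns to its start, so emit a `<polygon>` with points (Y-flipped): 141.7960,217.8384 11.3513,246.9760 122.0288,37.0454 37.8401,15.8625 115.8133,174.3585.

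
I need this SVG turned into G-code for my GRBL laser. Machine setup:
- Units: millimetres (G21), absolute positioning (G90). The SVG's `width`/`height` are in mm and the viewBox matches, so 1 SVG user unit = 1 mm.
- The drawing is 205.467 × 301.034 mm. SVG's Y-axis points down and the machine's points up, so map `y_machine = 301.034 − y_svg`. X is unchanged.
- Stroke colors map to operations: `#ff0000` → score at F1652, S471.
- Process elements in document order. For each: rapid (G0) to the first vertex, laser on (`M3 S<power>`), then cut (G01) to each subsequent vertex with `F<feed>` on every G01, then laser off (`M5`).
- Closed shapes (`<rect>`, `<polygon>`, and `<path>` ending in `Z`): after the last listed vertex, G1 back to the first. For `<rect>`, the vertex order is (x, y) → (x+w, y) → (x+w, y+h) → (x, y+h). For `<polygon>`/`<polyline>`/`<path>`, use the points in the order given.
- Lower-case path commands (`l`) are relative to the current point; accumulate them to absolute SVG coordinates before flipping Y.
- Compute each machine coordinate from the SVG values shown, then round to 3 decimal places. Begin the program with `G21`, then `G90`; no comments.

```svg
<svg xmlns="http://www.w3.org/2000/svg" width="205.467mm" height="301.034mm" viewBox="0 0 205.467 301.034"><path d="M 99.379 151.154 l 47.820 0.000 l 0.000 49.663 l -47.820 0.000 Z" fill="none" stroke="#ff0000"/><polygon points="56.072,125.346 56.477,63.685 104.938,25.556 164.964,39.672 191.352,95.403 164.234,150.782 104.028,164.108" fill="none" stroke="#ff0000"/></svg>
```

Since the viewBox matches the mm dimensions, user units are millimetres directly. The only transform is the Y-flip y_m = 301.034 − y_svg.

Shape 1 is a rectangle drawn with `<path>`. Its stroke #ff0000 means score at S471, F1652. After flipping Y the toolpath is (99.379,149.880) → (147.199,149.880) → (147.199,100.217) → (99.379,100.217) → (99.379,149.880), returning to the start.

Shape 2 is a regular polygon drawn with `<polygon>`. Its stroke #ff0000 means score at S471, F1652. After flipping Y the toolpath is (56.072,175.688) → (56.477,237.349) → (104.938,275.478) → (164.964,261.362) → (191.352,205.631) → (164.234,150.252) → (104.028,136.926) → (56.072,175.688), returning to the start.

G21
G90
G0 X99.379 Y149.880
M3 S471
G01 X147.199 Y149.880 F1652
G01 X147.199 Y100.217 F1652
G01 X99.379 Y100.217 F1652
G01 X99.379 Y149.880 F1652
M5
G0 X56.072 Y175.688
M3 S471
G01 X56.477 Y237.349 F1652
G01 X104.938 Y275.478 F1652
G01 X164.964 Y261.362 F1652
G01 X191.352 Y205.631 F1652
G01 X164.234 Y150.252 F1652
G01 X104.028 Y136.926 F1652
G01 X56.072 Y175.688 F1652
M5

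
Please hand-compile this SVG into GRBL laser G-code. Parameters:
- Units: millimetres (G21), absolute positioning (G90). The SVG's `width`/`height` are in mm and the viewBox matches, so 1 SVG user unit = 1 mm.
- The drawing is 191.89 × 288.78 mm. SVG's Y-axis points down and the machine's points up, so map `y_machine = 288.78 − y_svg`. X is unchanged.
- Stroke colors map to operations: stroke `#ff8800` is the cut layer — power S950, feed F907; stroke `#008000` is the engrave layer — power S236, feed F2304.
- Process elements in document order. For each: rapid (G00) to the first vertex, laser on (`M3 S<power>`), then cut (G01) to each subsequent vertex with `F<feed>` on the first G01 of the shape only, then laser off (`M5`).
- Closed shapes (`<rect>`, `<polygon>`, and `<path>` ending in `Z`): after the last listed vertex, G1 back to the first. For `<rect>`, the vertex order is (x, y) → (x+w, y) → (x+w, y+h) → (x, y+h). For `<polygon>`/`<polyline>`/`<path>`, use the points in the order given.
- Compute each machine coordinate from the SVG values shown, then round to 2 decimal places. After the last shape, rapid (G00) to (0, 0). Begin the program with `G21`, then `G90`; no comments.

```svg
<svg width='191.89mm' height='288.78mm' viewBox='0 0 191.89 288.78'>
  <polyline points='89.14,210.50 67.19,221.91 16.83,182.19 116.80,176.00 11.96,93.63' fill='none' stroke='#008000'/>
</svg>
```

Since the viewBox matches the mm dimensions, user units are millimetres directly. The only transform is the Y-flip y_m = 288.78 − y_svg.

Shape 1 is a open polyline drawn with `<polyline>`. Its stroke #008000 means engrave at S236, F2304. After flipping Y the toolpath is (89.14,78.28) → (67.19,66.87) → (16.83,106.59) → (116.80,112.78) → (11.96,195.15).

G21
G90
G00 X89.14 Y78.28
M3 S236
G01 X67.19 Y66.87 F2304
G01 X16.83 Y106.59
G01 X116.80 Y112.78
G01 X11.96 Y195.15
M5
G00 X0.00 Y0.00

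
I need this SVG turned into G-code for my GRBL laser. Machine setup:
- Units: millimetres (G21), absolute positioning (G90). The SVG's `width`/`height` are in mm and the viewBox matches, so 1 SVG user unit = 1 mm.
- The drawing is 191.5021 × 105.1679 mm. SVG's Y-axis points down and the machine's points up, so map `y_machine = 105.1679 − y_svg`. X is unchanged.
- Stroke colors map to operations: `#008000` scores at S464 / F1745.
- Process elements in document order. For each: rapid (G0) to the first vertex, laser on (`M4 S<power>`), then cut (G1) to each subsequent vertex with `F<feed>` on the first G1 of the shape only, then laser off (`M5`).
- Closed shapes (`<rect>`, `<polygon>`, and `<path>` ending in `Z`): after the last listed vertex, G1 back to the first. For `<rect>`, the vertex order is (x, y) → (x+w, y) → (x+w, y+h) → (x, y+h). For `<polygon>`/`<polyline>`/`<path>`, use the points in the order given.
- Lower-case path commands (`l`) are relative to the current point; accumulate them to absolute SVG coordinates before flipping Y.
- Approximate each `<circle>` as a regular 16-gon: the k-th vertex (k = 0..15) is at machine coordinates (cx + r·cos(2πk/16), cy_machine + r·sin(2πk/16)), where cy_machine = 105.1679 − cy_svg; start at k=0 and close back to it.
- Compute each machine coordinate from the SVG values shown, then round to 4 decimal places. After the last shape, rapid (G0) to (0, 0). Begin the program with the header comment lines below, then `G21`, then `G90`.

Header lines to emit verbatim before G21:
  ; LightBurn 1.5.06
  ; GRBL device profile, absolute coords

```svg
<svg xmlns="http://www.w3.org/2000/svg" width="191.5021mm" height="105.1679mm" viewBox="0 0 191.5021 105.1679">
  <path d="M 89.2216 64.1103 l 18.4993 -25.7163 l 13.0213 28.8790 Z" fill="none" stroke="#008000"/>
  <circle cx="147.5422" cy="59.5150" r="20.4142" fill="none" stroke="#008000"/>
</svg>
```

viewBox `0 0 191.5021 105.1679` with mm width/height → 1 unit = 1 mm. Flip: y_m = 105.1679 − y_svg.

**Shape 1** — `<path>` regular polygon, stroke `#008000` → score (S464, F1745). Machine vertices: (89.2216,41.0576) → (107.7209,66.7739) → (120.7422,37.8949) → (89.2216,41.0576). Closed: final G1 returns to the first vertex.

**Shape 2** — `<circle>` circle, stroke `#008000` → score (S464, F1745). Machine vertices: (167.9564,45.6529) → (166.4025,53.4651) → (161.9772,60.0879) → (155.3544,64.5132) → (147.5422,66.0671) → (139.7300,64.5132) → (133.1072,60.0879) → (128.6819,53.4651) → (127.1280,45.6529) → (128.6819,37.8407) → (133.1072,31.2179) → (139.7300,26.7926) → (147.5422,25.2387) → (155.3544,26.7926) → (161.9772,31.2179) → (166.4025,37.8407) → (167.9564,45.6529). Closed: final G1 returns to the first vertex.

; LightBurn 1.5.06
; GRBL device profile, absolute coords
G21
G90
G0 X89.2216 Y41.0576
M4 S464
G1 X107.7209 Y66.7739 F1745
G1 X120.7422 Y37.8949
G1 X89.2216 Y41.0576
M5
G0 X167.9564 Y45.6529
M4 S464
G1 X166.4025 Y53.4651 F1745
G1 X161.9772 Y60.0879
G1 X155.3544 Y64.5132
G1 X147.5422 Y66.0671
G1 X139.7300 Y64.5132
G1 X133.1072 Y60.0879
G1 X128.6819 Y53.4651
G1 X127.1280 Y45.6529
G1 X128.6819 Y37.8407
G1 X133.1072 Y31.2179
G1 X139.7300 Y26.7926
G1 X147.5422 Y25.2387
G1 X155.3544 Y26.7926
G1 X161.9772 Y31.2179
G1 X166.4025 Y37.8407
G1 X167.9564 Y45.6529
M5
G0 X0.0000 Y0.0000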